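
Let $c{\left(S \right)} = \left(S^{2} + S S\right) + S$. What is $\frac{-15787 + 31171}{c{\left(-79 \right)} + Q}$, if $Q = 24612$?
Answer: $\frac{15384}{37015} \approx 0.41562$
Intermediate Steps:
$c{\left(S \right)} = S + 2 S^{2}$ ($c{\left(S \right)} = \left(S^{2} + S^{2}\right) + S = 2 S^{2} + S = S + 2 S^{2}$)
$\frac{-15787 + 31171}{c{\left(-79 \right)} + Q} = \frac{-15787 + 31171}{- 79 \left(1 + 2 \left(-79\right)\right) + 24612} = \frac{15384}{- 79 \left(1 - 158\right) + 24612} = \frac{15384}{\left(-79\right) \left(-157\right) + 24612} = \frac{15384}{12403 + 24612} = \frac{15384}{37015}$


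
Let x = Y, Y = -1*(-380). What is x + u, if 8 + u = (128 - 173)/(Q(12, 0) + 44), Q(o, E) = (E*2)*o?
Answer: 16323/44 ≈ 370.98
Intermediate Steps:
Y = 380
Q(o, E) = 2*E*o (Q(o, E) = (2*E)*o = 2*E*o)
x = 380
u = -397/44 (u = -8 + (128 - 173)/(2*0*12 + 44) = -8 - 45/(0 + 44) = -8 - 45/44 = -397/44 ≈ -9.0227)
x + u = 380 - 397/44 = 16323/44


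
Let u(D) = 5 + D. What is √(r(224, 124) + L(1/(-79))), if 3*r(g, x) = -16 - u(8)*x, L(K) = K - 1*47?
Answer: I*√33121698/237 ≈ 24.283*I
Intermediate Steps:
L(K) = -47 + K (L(K) = K - 47 = -47 + K)
r(g, x) = -16/3 - 13*x/3 (r(g, x) = (-16 - (5 + 8)*x)/3 = (-16 - 13*x)/3 = -16/3 - 13*x/3)
√(r(224, 124) + L(1/(-79))) = √((-16/3 - 13/3*124) + (-47 + 1/(-79))) = √((-16/3 - 1612/3) + (-47 - 1/79)) = √(-1628/3 - 3714/79) = √(-139754/237) = I*√33121698/237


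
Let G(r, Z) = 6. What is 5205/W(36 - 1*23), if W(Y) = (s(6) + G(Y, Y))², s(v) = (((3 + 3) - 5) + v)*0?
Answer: 1735/12 ≈ 144.58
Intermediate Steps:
s(v) = 0 (s(v) = ((6 - 5) + v)*0 = (1 + v)*0 = 0)
W(Y) = 36 (W(Y) = (0 + 6)² = 6² = 36)
5205/W(36 - 1*23) = 5205/36 = 5205*(1/36) = 1735/12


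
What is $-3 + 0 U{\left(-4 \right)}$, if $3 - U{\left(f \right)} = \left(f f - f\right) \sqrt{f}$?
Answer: $-3$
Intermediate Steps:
$U{\left(f \right)} = 3 - \sqrt{f} \left(f^{2} - f\right)$ ($U{\left(f \right)} = 3 - \left(f f - f\right) \sqrt{f} = 3 - \left(f^{2} - f\right) \sqrt{f} = 3 - \sqrt{f} \left(f^{2} - f\right)$)
$-3 + 0 U{\left(-4 \right)} = -3 + 0 \left(3 + \left(-4\right)^{\frac{3}{2}} - \left(-4\right)^{\frac{5}{2}}\right) = -3 + 0 \left(3 - 8 i - 32 i\right) = -3 + 0 \left(3 - 40 i\right) = -3 + 0 = -3$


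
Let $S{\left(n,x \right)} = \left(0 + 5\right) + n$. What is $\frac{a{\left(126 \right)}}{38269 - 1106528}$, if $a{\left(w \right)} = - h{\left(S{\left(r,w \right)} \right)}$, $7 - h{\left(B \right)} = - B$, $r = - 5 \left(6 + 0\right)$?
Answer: $- \frac{18}{1068259} \approx -1.685 \cdot 10^{-5}$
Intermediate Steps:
$r = -30$ ($r = \left(-5\right) 6 = -30$)
$S{\left(n,x \right)} = 5 + n$
$h{\left(B \right)} = 7 + B$ ($h{\left(B \right)} = 7 - - B = 7 + B$)
$a{\left(w \right)} = 18$ ($a{\left(w \right)} = - (7 + \left(5 - 30\right)) = - (7 - 25) = \left(-1\right) \left(-18\right) = 18$)
$\frac{a{\left(126 \right)}}{38269 - 1106528} = \frac{18}{38269 - 1106528} = \frac{18}{-1068259} = 18 \left(- \frac{1}{1068259}\right) = - \frac{18}{1068259}$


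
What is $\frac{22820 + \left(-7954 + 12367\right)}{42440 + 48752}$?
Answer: $\frac{27233}{91192} \approx 0.29863$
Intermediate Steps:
$\frac{22820 + \left(-7954 + 12367\right)}{42440 + 48752} = \frac{22820 + 4413}{91192} = 27233 \cdot \frac{1}{91192} = \frac{27233}{91192}$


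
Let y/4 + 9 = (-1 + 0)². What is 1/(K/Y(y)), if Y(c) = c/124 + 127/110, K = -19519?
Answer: -3057/66559790 ≈ -4.5929e-5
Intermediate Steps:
y = -32 (y = -36 + 4*(-1 + 0)² = -36 + 4*(-1)² = -36 + 4*1 = -36 + 4 = -32)
Y(c) = 127/110 + c/124 (Y(c) = c*(1/124) + 127*(1/110) = c/124 + 127/110 = 127/110 + c/124)
1/(K/Y(y)) = 1/(-19519/(127/110 + (1/124)*(-32))) = 1/(-19519/(127/110 - 8/31)) = 1/(-19519/3057/3410) = 1/(-19519*3410/3057) = 1/(-66559790/3057) = -3057/66559790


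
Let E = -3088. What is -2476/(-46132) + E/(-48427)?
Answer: 65590217/558508591 ≈ 0.11744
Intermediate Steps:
-2476/(-46132) + E/(-48427) = -2476/(-46132) - 3088/(-48427) = -2476*(-1/46132) - 3088*(-1/48427) = 619/11533 + 3088/48427 = 65590217/558508591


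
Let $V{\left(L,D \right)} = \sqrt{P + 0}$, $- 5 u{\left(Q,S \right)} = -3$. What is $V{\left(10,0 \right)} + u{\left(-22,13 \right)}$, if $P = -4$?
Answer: $\frac{3}{5} + 2 i \approx 0.6 + 2.0 i$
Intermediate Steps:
$u{\left(Q,S \right)} = \frac{3}{5}$ ($u{\left(Q,S \right)} = \left(- \frac{1}{5}\right) \left(-3\right) = \frac{3}{5}$)
$V{\left(L,D \right)} = 2 i$ ($V{\left(L,D \right)} = \sqrt{-4 + 0} = \sqrt{-4} = 2 i$)
$V{\left(10,0 \right)} + u{\left(-22,13 \right)} = 2 i + \frac{3}{5} = \frac{3}{5} + 2 i$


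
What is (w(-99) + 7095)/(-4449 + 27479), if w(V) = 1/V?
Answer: 351202/1139985 ≈ 0.30808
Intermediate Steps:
(w(-99) + 7095)/(-4449 + 27479) = (1/(-99) + 7095)/(-4449 + 27479) = (-1/99 + 7095)/23030 = (702404/99)*(1/23030) = 351202/1139985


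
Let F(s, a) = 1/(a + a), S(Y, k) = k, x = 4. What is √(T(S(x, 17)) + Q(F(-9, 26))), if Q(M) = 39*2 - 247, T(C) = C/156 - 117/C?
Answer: I*√309058113/1326 ≈ 13.258*I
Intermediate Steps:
F(s, a) = 1/(2*a)
T(C) = -117/C + C/156 (T(C) = C*(1/156) - 117/C = C/156 - 117/C = -117/C + C/156)
Q(M) = -169 (Q(M) = 78 - 247 = -169)
√(T(S(x, 17)) + Q(F(-9, 26))) = √((-117/17 + (1/156)*17) - 169) = √((-117*1/17 + 17/156) - 169) = √((-117/17 + 17/156) - 169) = √(-17963/2652 - 169) = √(-466151/2652) = I*√309058113/1326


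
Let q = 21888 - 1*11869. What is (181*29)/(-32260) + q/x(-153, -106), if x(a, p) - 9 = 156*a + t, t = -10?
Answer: -448501321/770013940 ≈ -0.58246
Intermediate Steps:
q = 10019 (q = 21888 - 11869 = 10019)
x(a, p) = -1 + 156*a (x(a, p) = 9 + (156*a - 10) = 9 + (-10 + 156*a) = -1 + 156*a)
(181*29)/(-32260) + q/x(-153, -106) = (181*29)/(-32260) + 10019/(-1 + 156*(-153)) = 5249*(-1/32260) + 10019/(-1 - 23868) = -5249/32260 + 10019/(-23869) = -5249/32260 + 10019*(-1/23869) = -5249/32260 - 10019/23869 = -448501321/770013940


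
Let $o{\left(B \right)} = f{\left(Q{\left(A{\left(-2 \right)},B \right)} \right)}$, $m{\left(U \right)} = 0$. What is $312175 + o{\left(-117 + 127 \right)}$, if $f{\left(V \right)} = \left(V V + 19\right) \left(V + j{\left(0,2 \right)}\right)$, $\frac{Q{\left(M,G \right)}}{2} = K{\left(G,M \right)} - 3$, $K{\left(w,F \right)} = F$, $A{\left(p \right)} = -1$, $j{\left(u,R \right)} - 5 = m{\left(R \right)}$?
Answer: $311926$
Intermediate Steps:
$j{\left(u,R \right)} = 5$ ($j{\left(u,R \right)} = 5 + 0 = 5$)
$Q{\left(M,G \right)} = -6 + 2 M$ ($Q{\left(M,G \right)} = 2 \left(M - 3\right) = 2 \left(-3 + M\right) = -6 + 2 M$)
$f{\left(V \right)} = \left(5 + V\right) \left(19 + V^{2}\right)$ ($f{\left(V \right)} = \left(V V + 19\right) \left(V + 5\right) = \left(V^{2} + 19\right) \left(5 + V\right) = \left(19 + V^{2}\right) \left(5 + V\right) = \left(5 + V\right) \left(19 + V^{2}\right)$)
$o{\left(B \right)} = -249$ ($o{\left(B \right)} = 95 + \left(-6 + 2 \left(-1\right)\right)^{3} + 5 \left(-6 + 2 \left(-1\right)\right)^{2} + 19 \left(-6 + 2 \left(-1\right)\right) = 95 + \left(-6 - 2\right)^{3} + 5 \left(-6 - 2\right)^{2} + 19 \left(-6 - 2\right) = 95 + \left(-8\right)^{3} + 5 \left(-8\right)^{2} + 19 \left(-8\right) = 95 - 512 + 5 \cdot 64 - 152 = 95 - 512 + 320 - 152 = -249$)
$312175 + o{\left(-117 + 127 \right)} = 312175 - 249 = 311926$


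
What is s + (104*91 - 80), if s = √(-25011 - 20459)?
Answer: 9384 + I*√45470 ≈ 9384.0 + 213.24*I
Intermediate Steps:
s = I*√45470 (s = √(-45470) = I*√45470 ≈ 213.24*I)
s + (104*91 - 80) = I*√45470 + (104*91 - 80) = I*√45470 + (9464 - 80) = I*√45470 + 9384 = 9384 + I*√45470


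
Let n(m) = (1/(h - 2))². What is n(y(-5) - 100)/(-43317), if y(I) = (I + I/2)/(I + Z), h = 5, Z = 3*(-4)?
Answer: -1/389853 ≈ -2.5651e-6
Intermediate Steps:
Z = -12
y(I) = 3*I/(2*(-12 + I)) (y(I) = (I + I/2)/(I - 12) = (I + I*(½))/(-12 + I) = (I + I/2)/(-12 + I) = (3*I/2)/(-12 + I) = 3*I/(2*(-12 + I)))
n(m) = ⅑ (n(m) = (1/(5 - 2))² = (1/3)² = (⅓)² = ⅑)
n(y(-5) - 100)/(-43317) = (⅑)/(-43317) = (⅑)*(-1/43317) = -1/389853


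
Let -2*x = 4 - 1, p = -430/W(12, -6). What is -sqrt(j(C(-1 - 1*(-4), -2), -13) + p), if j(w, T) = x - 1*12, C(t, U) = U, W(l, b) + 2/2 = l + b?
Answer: -I*sqrt(398)/2 ≈ -9.975*I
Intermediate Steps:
W(l, b) = -1 + b + l (W(l, b) = -1 + (l + b) = -1 + (b + l) = -1 + b + l)
p = -86 (p = -430/(-1 - 6 + 12) = -430/5 = -430*1/5 = -86)
x = -3/2 (x = -(4 - 1)/2 = -1/2*3 = -3/2 ≈ -1.5000)
j(w, T) = -27/2 (j(w, T) = -3/2 - 1*12 = -3/2 - 12 = -27/2)
-sqrt(j(C(-1 - 1*(-4), -2), -13) + p) = -sqrt(-27/2 - 86) = -sqrt(-199/2) = -I*sqrt(398)/2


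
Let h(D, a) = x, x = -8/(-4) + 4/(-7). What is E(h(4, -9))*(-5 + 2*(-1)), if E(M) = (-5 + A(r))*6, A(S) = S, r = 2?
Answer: 126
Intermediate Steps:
x = 10/7 (x = -8*(-¼) + 4*(-⅐) = 2 - 4/7 = 10/7 ≈ 1.4286)
h(D, a) = 10/7
E(M) = -18 (E(M) = (-5 + 2)*6 = -3*6 = -18)
E(h(4, -9))*(-5 + 2*(-1)) = -18*(-5 + 2*(-1)) = -18*(-5 - 2) = -18*(-7) = 126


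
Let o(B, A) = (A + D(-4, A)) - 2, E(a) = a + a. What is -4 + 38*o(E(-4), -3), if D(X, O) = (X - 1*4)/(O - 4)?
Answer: -1054/7 ≈ -150.57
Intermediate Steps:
E(a) = 2*a
D(X, O) = (-4 + X)/(-4 + O) (D(X, O) = (X - 4)/(-4 + O) = (-4 + X)/(-4 + O))
o(B, A) = -2 + A - 8/(-4 + A) (o(B, A) = (A + (-4 - 4)/(-4 + A)) - 2 = (A - 8/(-4 + A)) - 2 = -2 + A - 8/(-4 + A))
-4 + 38*o(E(-4), -3) = -4 + 38*(-3*(-6 - 3)/(-4 - 3)) = -4 + 38*(-3*(-9)/(-7)) = -4 + 38*(-3*(-⅐)*(-9)) = -4 + 38*(-27/7) = -4 - 1026/7 = -1054/7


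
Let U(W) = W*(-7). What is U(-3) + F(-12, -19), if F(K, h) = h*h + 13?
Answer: 395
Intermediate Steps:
F(K, h) = 13 + h² (F(K, h) = h² + 13 = 13 + h²)
U(W) = -7*W
U(-3) + F(-12, -19) = -7*(-3) + (13 + (-19)²) = 21 + (13 + 361) = 21 + 374 = 395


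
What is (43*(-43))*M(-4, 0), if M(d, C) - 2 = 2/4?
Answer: -9245/2 ≈ -4622.5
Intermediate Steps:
M(d, C) = 5/2 (M(d, C) = 2 + 2/4 = 2 + 2*(1/4) = 2 + 1/2 = 5/2)
(43*(-43))*M(-4, 0) = (43*(-43))*(5/2) = -1849*5/2 = -9245/2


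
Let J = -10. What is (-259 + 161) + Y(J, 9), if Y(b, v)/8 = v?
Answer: -26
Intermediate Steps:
Y(b, v) = 8*v
(-259 + 161) + Y(J, 9) = (-259 + 161) + 8*9 = -98 + 72 = -26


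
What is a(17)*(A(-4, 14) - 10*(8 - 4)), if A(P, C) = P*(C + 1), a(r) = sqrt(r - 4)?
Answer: -100*sqrt(13) ≈ -360.56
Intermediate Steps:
a(r) = sqrt(-4 + r)
A(P, C) = P*(1 + C)
a(17)*(A(-4, 14) - 10*(8 - 4)) = sqrt(-4 + 17)*(-4*(1 + 14) - 10*(8 - 4)) = sqrt(13)*(-4*15 - 10*4) = sqrt(13)*(-60 - 40) = sqrt(13)*(-100) = -100*sqrt(13)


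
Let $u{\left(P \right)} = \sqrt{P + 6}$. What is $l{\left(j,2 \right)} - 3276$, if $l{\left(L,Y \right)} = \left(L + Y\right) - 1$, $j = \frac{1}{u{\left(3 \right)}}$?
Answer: $- \frac{9824}{3} \approx -3274.7$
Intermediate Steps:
$u{\left(P \right)} = \sqrt{6 + P}$
$j = \frac{1}{3}$ ($j = \frac{1}{\sqrt{6 + 3}} = \frac{1}{\sqrt{9}} = \frac{1}{3} \approx 0.33333$)
$l{\left(L,Y \right)} = -1 + L + Y$ ($l{\left(L,Y \right)} = \left(L + Y\right) - 1 = -1 + L + Y$)
$l{\left(j,2 \right)} - 3276 = \left(-1 + \frac{1}{3} + 2\right) - 3276 = \frac{4}{3} - 3276 = - \frac{9824}{3}$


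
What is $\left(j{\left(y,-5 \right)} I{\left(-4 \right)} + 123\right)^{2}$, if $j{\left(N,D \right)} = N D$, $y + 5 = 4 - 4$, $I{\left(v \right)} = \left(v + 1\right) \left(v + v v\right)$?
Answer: $603729$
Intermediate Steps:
$I{\left(v \right)} = \left(1 + v\right) \left(v + v^{2}\right)$
$y = -5$ ($y = -5 + \left(4 - 4\right) = -5 + 0 = -5$)
$j{\left(N,D \right)} = D N$
$\left(j{\left(y,-5 \right)} I{\left(-4 \right)} + 123\right)^{2} = \left(\left(-5\right) \left(-5\right) \left(- 4 \left(1 + \left(-4\right)^{2} + 2 \left(-4\right)\right)\right) + 123\right)^{2} = \left(25 \left(- 4 \left(1 + 16 - 8\right)\right) + 123\right)^{2} = \left(25 \left(\left(-4\right) 9\right) + 123\right)^{2} = \left(25 \left(-36\right) + 123\right)^{2} = \left(-900 + 123\right)^{2} = \left(-777\right)^{2} = 603729$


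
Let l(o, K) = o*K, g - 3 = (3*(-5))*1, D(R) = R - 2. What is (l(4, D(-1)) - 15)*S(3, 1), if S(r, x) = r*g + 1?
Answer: 945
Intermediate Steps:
D(R) = -2 + R
g = -12 (g = 3 + (3*(-5))*1 = 3 - 15*1 = 3 - 15 = -12)
S(r, x) = 1 - 12*r (S(r, x) = r*(-12) + 1 = -12*r + 1 = 1 - 12*r)
l(o, K) = K*o
(l(4, D(-1)) - 15)*S(3, 1) = ((-2 - 1)*4 - 15)*(1 - 12*3) = (-3*4 - 15)*(1 - 36) = (-12 - 15)*(-35) = -27*(-35) = 945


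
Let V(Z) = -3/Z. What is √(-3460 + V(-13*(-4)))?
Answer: I*√2338999/26 ≈ 58.822*I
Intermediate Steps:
√(-3460 + V(-13*(-4))) = √(-3460 - 3/((-13*(-4)))) = √(-3460 - 3/52) = √(-179923/52) = I*√2338999/26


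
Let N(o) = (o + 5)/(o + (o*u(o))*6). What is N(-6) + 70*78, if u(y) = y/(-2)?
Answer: 622441/114 ≈ 5460.0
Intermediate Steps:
u(y) = -y/2 (u(y) = y*(-½) = -y/2)
N(o) = (5 + o)/(o - 3*o²) (N(o) = (o + 5)/(o + (o*(-o/2))*6) = (5 + o)/(o - o²/2*6) = (5 + o)/(o - 3*o²))
N(-6) + 70*78 = (5 - 6)/((-6)*(1 - 3*(-6))) + 70*78 = -⅙*(-1)/(1 + 18) + 5460 = -⅙*(-1)/19 + 5460 = -⅙*1/19*(-1) + 5460 = 1/114 + 5460 = 622441/114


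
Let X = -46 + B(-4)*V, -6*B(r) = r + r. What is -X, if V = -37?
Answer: 286/3 ≈ 95.333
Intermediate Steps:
B(r) = -r/3 (B(r) = -(r + r)/6 = -r/3)
X = -286/3 (X = -46 - ⅓*(-4)*(-37) = -46 + (4/3)*(-37) = -46 - 148/3 = -286/3 ≈ -95.333)
-X = -1*(-286/3) = 286/3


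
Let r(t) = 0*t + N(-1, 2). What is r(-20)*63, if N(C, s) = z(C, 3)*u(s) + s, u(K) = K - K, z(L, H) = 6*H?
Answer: 126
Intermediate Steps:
u(K) = 0
N(C, s) = s (N(C, s) = (6*3)*0 + s = 18*0 + s = 0 + s = s)
r(t) = 2 (r(t) = 0*t + 2 = 0 + 2 = 2)
r(-20)*63 = 2*63 = 126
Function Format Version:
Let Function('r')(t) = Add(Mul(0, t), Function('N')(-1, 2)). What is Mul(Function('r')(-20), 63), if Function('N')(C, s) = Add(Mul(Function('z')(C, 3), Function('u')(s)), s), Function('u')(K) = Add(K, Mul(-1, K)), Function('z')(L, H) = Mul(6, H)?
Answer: 126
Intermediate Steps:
Function('u')(K) = 0
Function('N')(C, s) = s (Function('N')(C, s) = Add(Mul(Mul(6, 3), 0), s) = Add(Mul(18, 0), s) = Add(0, s) = s)
Function('r')(t) = 2 (Function('r')(t) = Add(Mul(0, t), 2) = Add(0, 2) = 2)
Mul(Function('r')(-20), 63) = Mul(2, 63) = 126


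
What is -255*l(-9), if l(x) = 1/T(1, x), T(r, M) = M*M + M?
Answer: -85/24 ≈ -3.5417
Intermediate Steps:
T(r, M) = M + M**2 (T(r, M) = M**2 + M = M + M**2)
l(x) = 1/(x*(1 + x))
-255*l(-9) = -255/((-9)*(1 - 9)) = -(-85)/(3*(-8)) = -(-85)*(-1)/(3*8) = -255*1/72 = -85/24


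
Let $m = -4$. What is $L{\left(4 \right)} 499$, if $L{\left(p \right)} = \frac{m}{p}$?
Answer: $-499$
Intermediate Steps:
$L{\left(p \right)} = - \frac{4}{p}$
$L{\left(4 \right)} 499 = - \frac{4}{4} \cdot 499 = \left(-4\right) \frac{1}{4} \cdot 499 = \left(-1\right) 499 = -499$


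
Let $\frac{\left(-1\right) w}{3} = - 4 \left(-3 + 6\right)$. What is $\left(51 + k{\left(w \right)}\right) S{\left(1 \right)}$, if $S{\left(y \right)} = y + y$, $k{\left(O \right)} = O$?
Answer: $174$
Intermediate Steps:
$w = 36$ ($w = - 3 \left(- 4 \left(-3 + 6\right)\right) = - 3 \left(\left(-4\right) 3\right) = \left(-3\right) \left(-12\right) = 36$)
$S{\left(y \right)} = 2 y$
$\left(51 + k{\left(w \right)}\right) S{\left(1 \right)} = \left(51 + 36\right) 2 \cdot 1 = 87 \cdot 2 = 174$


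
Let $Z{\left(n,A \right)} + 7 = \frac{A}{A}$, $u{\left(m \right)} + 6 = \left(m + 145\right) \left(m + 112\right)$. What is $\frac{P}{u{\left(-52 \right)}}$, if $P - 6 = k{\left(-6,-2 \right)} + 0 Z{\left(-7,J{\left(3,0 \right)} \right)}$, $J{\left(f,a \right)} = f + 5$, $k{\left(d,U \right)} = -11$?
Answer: $- \frac{5}{5574} \approx -0.00089702$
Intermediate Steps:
$J{\left(f,a \right)} = 5 + f$
$u{\left(m \right)} = -6 + \left(112 + m\right) \left(145 + m\right)$ ($u{\left(m \right)} = -6 + \left(m + 145\right) \left(m + 112\right) = -6 + \left(145 + m\right) \left(112 + m\right) = -6 + \left(112 + m\right) \left(145 + m\right)$)
$Z{\left(n,A \right)} = -6$ ($Z{\left(n,A \right)} = -7 + \frac{A}{A} = -7 + 1 = -6$)
$P = -5$ ($P = 6 + \left(-11 + 0 \left(-6\right)\right) = 6 + \left(-11 + 0\right) = 6 - 11 = -5$)
$\frac{P}{u{\left(-52 \right)}} = - \frac{5}{16234 + \left(-52\right)^{2} + 257 \left(-52\right)} = - \frac{5}{16234 + 2704 - 13364} = - \frac{5}{5574}$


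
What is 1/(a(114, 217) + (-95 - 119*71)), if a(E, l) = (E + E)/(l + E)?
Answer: -331/2827836 ≈ -0.00011705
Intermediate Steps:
a(E, l) = 2*E/(E + l) (a(E, l) = (2*E)/(E + l) = 2*E/(E + l))
1/(a(114, 217) + (-95 - 119*71)) = 1/(2*114/(114 + 217) + (-95 - 119*71)) = 1/(2*114/331 + (-95 - 8449)) = 1/(2*114*(1/331) - 8544) = 1/(228/331 - 8544) = 1/(-2827836/331) = -331/2827836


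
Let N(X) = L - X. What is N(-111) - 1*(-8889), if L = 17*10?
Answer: 9170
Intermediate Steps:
L = 170
N(X) = 170 - X
N(-111) - 1*(-8889) = (170 - 1*(-111)) - 1*(-8889) = (170 + 111) + 8889 = 281 + 8889 = 9170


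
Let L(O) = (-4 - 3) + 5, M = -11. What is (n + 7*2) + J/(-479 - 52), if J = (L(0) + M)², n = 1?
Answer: 7796/531 ≈ 14.682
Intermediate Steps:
L(O) = -2 (L(O) = -7 + 5 = -2)
J = 169 (J = (-2 - 11)² = (-13)² = 169)
(n + 7*2) + J/(-479 - 52) = (1 + 7*2) + 169/(-479 - 52) = (1 + 14) + 169/(-531) = 15 + 169*(-1/531) = 15 - 169/531 = 7796/531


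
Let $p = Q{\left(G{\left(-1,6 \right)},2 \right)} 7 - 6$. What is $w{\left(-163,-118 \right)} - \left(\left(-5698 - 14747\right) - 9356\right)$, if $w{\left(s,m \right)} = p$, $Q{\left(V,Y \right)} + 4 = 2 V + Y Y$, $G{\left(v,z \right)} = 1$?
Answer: $29809$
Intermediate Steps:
$Q{\left(V,Y \right)} = -4 + Y^{2} + 2 V$ ($Q{\left(V,Y \right)} = -4 + \left(2 V + Y Y\right) = -4 + \left(2 V + Y^{2}\right) = -4 + \left(Y^{2} + 2 V\right) = -4 + Y^{2} + 2 V$)
$p = 8$ ($p = \left(-4 + 2^{2} + 2 \cdot 1\right) 7 - 6 = \left(-4 + 4 + 2\right) 7 - 6 = 2 \cdot 7 - 6 = 14 - 6 = 8$)
$w{\left(s,m \right)} = 8$
$w{\left(-163,-118 \right)} - \left(\left(-5698 - 14747\right) - 9356\right) = 8 - \left(\left(-5698 - 14747\right) - 9356\right) = 8 - \left(-20445 - 9356\right) = 8 - -29801 = 8 + 29801 = 29809$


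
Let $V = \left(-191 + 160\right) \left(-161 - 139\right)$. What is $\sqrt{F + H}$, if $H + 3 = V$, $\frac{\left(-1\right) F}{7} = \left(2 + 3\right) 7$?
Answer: $2 \sqrt{2263} \approx 95.142$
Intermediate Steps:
$V = 9300$ ($V = \left(-31\right) \left(-300\right) = 9300$)
$F = -245$ ($F = - 7 \left(2 + 3\right) 7 = - 7 \cdot 5 \cdot 7 = \left(-7\right) 35 = -245$)
$H = 9297$ ($H = -3 + 9300 = 9297$)
$\sqrt{F + H} = \sqrt{-245 + 9297} = \sqrt{9052} = 2 \sqrt{2263}$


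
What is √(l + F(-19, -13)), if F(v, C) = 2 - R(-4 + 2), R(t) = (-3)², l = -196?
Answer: I*√203 ≈ 14.248*I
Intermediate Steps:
R(t) = 9
F(v, C) = -7 (F(v, C) = 2 - 1*9 = 2 - 9 = -7)
√(l + F(-19, -13)) = √(-196 - 7) = √(-203) = I*√203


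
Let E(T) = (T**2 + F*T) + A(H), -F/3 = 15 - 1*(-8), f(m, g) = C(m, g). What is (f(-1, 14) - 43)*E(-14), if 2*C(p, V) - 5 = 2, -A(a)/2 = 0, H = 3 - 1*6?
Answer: -45899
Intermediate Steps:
H = -3 (H = 3 - 6 = -3)
A(a) = 0 (A(a) = -2*0 = 0)
C(p, V) = 7/2 (C(p, V) = 5/2 + (1/2)*2 = 5/2 + 1 = 7/2)
f(m, g) = 7/2
F = -69 (F = -3*(15 - 1*(-8)) = -3*(15 + 8) = -3*23 = -69)
E(T) = T**2 - 69*T (E(T) = (T**2 - 69*T) + 0 = T**2 - 69*T)
(f(-1, 14) - 43)*E(-14) = (7/2 - 43)*(-14*(-69 - 14)) = -(-553)*(-83) = -79/2*1162 = -45899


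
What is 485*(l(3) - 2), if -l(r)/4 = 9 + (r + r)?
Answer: -30070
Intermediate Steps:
l(r) = -36 - 8*r (l(r) = -4*(9 + (r + r)) = -4*(9 + 2*r) = -36 - 8*r)
485*(l(3) - 2) = 485*((-36 - 8*3) - 2) = 485*((-36 - 24) - 2) = 485*(-60 - 2) = 485*(-62) = -30070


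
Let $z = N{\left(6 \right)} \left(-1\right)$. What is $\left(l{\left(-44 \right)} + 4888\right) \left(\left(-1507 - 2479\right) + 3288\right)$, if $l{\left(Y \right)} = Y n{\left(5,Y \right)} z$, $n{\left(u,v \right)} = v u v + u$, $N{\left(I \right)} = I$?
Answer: $-1788086144$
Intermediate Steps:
$n{\left(u,v \right)} = u + u v^{2}$ ($n{\left(u,v \right)} = u v v + u = u v^{2} + u = u + u v^{2}$)
$z = -6$ ($z = 6 \left(-1\right) = -6$)
$l{\left(Y \right)} = - 6 Y \left(5 + 5 Y^{2}\right)$ ($l{\left(Y \right)} = Y 5 \left(1 + Y^{2}\right) \left(-6\right) = Y \left(5 + 5 Y^{2}\right) \left(-6\right) = - 6 Y \left(5 + 5 Y^{2}\right)$)
$\left(l{\left(-44 \right)} + 4888\right) \left(\left(-1507 - 2479\right) + 3288\right) = \left(\left(-30\right) \left(-44\right) \left(1 + \left(-44\right)^{2}\right) + 4888\right) \left(\left(-1507 - 2479\right) + 3288\right) = \left(\left(-30\right) \left(-44\right) \left(1 + 1936\right) + 4888\right) \left(\left(-1507 - 2479\right) + 3288\right) = \left(\left(-30\right) \left(-44\right) 1937 + 4888\right) \left(-3986 + 3288\right) = \left(2556840 + 4888\right) \left(-698\right) = 2561728 \left(-698\right) = -1788086144$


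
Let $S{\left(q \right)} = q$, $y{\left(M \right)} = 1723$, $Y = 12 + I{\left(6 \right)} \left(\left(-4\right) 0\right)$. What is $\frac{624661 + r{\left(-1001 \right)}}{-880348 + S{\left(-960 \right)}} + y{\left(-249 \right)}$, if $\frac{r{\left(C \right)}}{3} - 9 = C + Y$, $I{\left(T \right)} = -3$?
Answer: $\frac{1517871963}{881308} \approx 1722.3$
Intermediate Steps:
$Y = 12$ ($Y = 12 - 3 \left(\left(-4\right) 0\right) = 12 - 0 = 12 + 0 = 12$)
$r{\left(C \right)} = 63 + 3 C$ ($r{\left(C \right)} = 27 + 3 \left(C + 12\right) = 27 + 3 \left(12 + C\right) = 27 + \left(36 + 3 C\right) = 63 + 3 C$)
$\frac{624661 + r{\left(-1001 \right)}}{-880348 + S{\left(-960 \right)}} + y{\left(-249 \right)} = \frac{624661 + \left(63 + 3 \left(-1001\right)\right)}{-880348 - 960} + 1723 = \frac{624661 + \left(63 - 3003\right)}{-881308} + 1723 = \left(624661 - 2940\right) \left(- \frac{1}{881308}\right) + 1723 = 621721 \left(- \frac{1}{881308}\right) + 1723 = - \frac{621721}{881308} + 1723 = \frac{1517871963}{881308}$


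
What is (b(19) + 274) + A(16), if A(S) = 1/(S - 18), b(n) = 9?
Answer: 565/2 ≈ 282.50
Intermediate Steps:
A(S) = 1/(-18 + S)
(b(19) + 274) + A(16) = (9 + 274) + 1/(-18 + 16) = 283 + 1/(-2) = 283 - 1/2 = 565/2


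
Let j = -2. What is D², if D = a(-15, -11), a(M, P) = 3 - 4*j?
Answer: 121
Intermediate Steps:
a(M, P) = 11 (a(M, P) = 3 - 4*(-2) = 3 + 8 = 11)
D = 11
D² = 11² = 121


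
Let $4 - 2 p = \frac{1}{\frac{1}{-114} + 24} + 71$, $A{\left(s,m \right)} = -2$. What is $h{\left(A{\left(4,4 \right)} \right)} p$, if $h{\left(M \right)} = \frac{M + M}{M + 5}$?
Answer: $\frac{366718}{8205} \approx 44.694$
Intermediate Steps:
$p = - \frac{183359}{5470}$ ($p = 2 - \frac{\frac{1}{\frac{1}{-114} + 24} + 71}{2} = 2 - \frac{\frac{1}{- \frac{1}{114} + 24} + 71}{2} = 2 - \frac{\frac{1}{\frac{2735}{114}} + 71}{2} = 2 - \frac{\frac{114}{2735} + 71}{2} = 2 - \frac{194299}{5470} = - \frac{183359}{5470} \approx -33.521$)
$h{\left(M \right)} = \frac{2 M}{5 + M}$
$h{\left(A{\left(4,4 \right)} \right)} p = 2 \left(-2\right) \frac{1}{5 - 2} \left(- \frac{183359}{5470}\right) = 2 \left(-2\right) \frac{1}{3} \left(- \frac{183359}{5470}\right) = \left(- \frac{4}{3}\right) \left(- \frac{183359}{5470}\right) = \frac{366718}{8205}$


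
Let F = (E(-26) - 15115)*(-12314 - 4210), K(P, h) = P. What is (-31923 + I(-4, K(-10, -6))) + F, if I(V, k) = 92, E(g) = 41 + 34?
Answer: 248489129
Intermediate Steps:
E(g) = 75
F = 248520960 (F = (75 - 15115)*(-12314 - 4210) = -15040*(-16524) = 248520960)
(-31923 + I(-4, K(-10, -6))) + F = (-31923 + 92) + 248520960 = -31831 + 248520960 = 248489129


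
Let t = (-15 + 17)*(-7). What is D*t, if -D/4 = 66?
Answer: 3696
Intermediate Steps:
t = -14 (t = 2*(-7) = -14)
D = -264 (D = -4*66 = -264)
D*t = -264*(-14) = 3696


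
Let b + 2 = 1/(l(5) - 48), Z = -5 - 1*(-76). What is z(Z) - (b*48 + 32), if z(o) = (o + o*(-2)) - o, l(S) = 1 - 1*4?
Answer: -1310/17 ≈ -77.059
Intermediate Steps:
l(S) = -3 (l(S) = 1 - 4 = -3)
Z = 71 (Z = -5 + 76 = 71)
b = -103/51 (b = -2 + 1/(-3 - 48) = -2 + 1/(-51) = -2 - 1/51 = -103/51 ≈ -2.0196)
z(o) = -2*o (z(o) = (o - 2*o) - o = -o - o = -2*o)
z(Z) - (b*48 + 32) = -2*71 - (-103/51*48 + 32) = -142 - (-1648/17 + 32) = -142 - 1*(-1104/17) = -142 + 1104/17 = -1310/17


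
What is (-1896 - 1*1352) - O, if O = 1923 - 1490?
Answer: -3681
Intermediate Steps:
O = 433
(-1896 - 1*1352) - O = (-1896 - 1*1352) - 1*433 = (-1896 - 1352) - 433 = -3248 - 433 = -3681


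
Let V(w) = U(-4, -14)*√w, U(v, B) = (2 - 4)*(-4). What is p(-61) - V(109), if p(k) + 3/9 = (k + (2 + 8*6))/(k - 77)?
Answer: -35/138 - 8*√109 ≈ -83.776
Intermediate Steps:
p(k) = -⅓ + (50 + k)/(-77 + k) (p(k) = -⅓ + (k + (2 + 8*6))/(k - 77) = -⅓ + (k + (2 + 48))/(-77 + k) = -⅓ + (k + 50)/(-77 + k) = -⅓ + (50 + k)/(-77 + k))
U(v, B) = 8 (U(v, B) = -2*(-4) = 8)
V(w) = 8*√w
p(-61) - V(109) = (227 + 2*(-61))/(3*(-77 - 61)) - 8*√109 = (⅓)*(227 - 122)/(-138) - 8*√109 = (⅓)*(-1/138)*105 - 8*√109 = -35/138 - 8*√109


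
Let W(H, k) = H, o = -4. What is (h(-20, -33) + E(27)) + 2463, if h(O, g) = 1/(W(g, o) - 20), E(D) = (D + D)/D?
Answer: 130644/53 ≈ 2465.0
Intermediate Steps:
E(D) = 2 (E(D) = (2*D)/D = 2)
h(O, g) = 1/(-20 + g) (h(O, g) = 1/(g - 20) = 1/(-20 + g))
(h(-20, -33) + E(27)) + 2463 = (1/(-20 - 33) + 2) + 2463 = (1/(-53) + 2) + 2463 = (-1/53 + 2) + 2463 = 105/53 + 2463 = 130644/53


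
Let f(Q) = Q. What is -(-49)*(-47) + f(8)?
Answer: -2295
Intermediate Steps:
-(-49)*(-47) + f(8) = -(-49)*(-47) + 8 = -49*47 + 8 = -2303 + 8 = -2295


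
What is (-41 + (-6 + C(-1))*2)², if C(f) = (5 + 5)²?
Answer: 21609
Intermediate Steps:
C(f) = 100 (C(f) = 10² = 100)
(-41 + (-6 + C(-1))*2)² = (-41 + (-6 + 100)*2)² = (-41 + 94*2)² = (-41 + 188)² = 147² = 21609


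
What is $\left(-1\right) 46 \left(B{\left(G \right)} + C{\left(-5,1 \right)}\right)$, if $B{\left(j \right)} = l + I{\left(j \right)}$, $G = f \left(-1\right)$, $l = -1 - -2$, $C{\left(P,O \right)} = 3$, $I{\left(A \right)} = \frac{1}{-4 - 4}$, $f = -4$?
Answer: $- \frac{713}{4} \approx -178.25$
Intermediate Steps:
$I{\left(A \right)} = - \frac{1}{8}$ ($I{\left(A \right)} = \frac{1}{-8} = - \frac{1}{8}$)
$l = 1$ ($l = -1 + 2 = 1$)
$G = 4$ ($G = \left(-4\right) \left(-1\right) = 4$)
$B{\left(j \right)} = \frac{7}{8}$ ($B{\left(j \right)} = 1 - \frac{1}{8} = \frac{7}{8}$)
$\left(-1\right) 46 \left(B{\left(G \right)} + C{\left(-5,1 \right)}\right) = \left(-1\right) 46 \left(\frac{7}{8} + 3\right) = \left(-46\right) \frac{31}{8} = - \frac{713}{4}$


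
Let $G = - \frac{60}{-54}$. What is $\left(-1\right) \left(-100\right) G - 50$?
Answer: $\frac{550}{9} \approx 61.111$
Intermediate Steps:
$G = \frac{10}{9}$ ($G = \left(-60\right) \left(- \frac{1}{54}\right) = \frac{10}{9} \approx 1.1111$)
$\left(-1\right) \left(-100\right) G - 50 = \left(-1\right) \left(-100\right) \frac{10}{9} - 50 = 100 \cdot \frac{10}{9} - 50 = \frac{1000}{9} - 50 = \frac{550}{9}$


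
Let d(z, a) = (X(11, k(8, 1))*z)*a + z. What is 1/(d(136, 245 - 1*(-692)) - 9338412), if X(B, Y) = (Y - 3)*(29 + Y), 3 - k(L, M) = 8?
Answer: -1/33805220 ≈ -2.9581e-8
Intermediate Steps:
k(L, M) = -5 (k(L, M) = 3 - 1*8 = 3 - 8 = -5)
X(B, Y) = (-3 + Y)*(29 + Y)
d(z, a) = z - 192*a*z (d(z, a) = ((-87 + (-5)² + 26*(-5))*z)*a + z = ((-87 + 25 - 130)*z)*a + z = (-192*z)*a + z = -192*a*z + z = z - 192*a*z)
1/(d(136, 245 - 1*(-692)) - 9338412) = 1/(136*(1 - 192*(245 - 1*(-692))) - 9338412) = 1/(136*(1 - 192*(245 + 692)) - 9338412) = 1/(136*(1 - 192*937) - 9338412) = 1/(136*(1 - 179904) - 9338412) = 1/(136*(-179903) - 9338412) = 1/(-24466808 - 9338412) = 1/(-33805220) = -1/33805220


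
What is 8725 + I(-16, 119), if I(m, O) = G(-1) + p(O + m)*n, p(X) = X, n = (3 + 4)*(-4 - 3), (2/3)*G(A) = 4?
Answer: 3684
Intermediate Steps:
G(A) = 6 (G(A) = (3/2)*4 = 6)
n = -49 (n = 7*(-7) = -49)
I(m, O) = 6 - 49*O - 49*m (I(m, O) = 6 + (O + m)*(-49) = 6 + (-49*O - 49*m) = 6 - 49*O - 49*m)
8725 + I(-16, 119) = 8725 + (6 - 49*119 - 49*(-16)) = 8725 + (6 - 5831 + 784) = 8725 - 5041 = 3684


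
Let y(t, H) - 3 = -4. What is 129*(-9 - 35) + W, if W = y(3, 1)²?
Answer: -5675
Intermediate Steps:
y(t, H) = -1 (y(t, H) = 3 - 4 = -1)
W = 1 (W = (-1)² = 1)
129*(-9 - 35) + W = 129*(-9 - 35) + 1 = 129*(-44) + 1 = -5676 + 1 = -5675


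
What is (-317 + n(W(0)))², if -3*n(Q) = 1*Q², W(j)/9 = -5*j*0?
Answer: 100489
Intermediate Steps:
W(j) = 0 (W(j) = 9*(-5*j*0) = 9*0 = 0)
n(Q) = -Q²/3
(-317 + n(W(0)))² = (-317 - ⅓*0²)² = (-317 - ⅓*0)² = (-317 + 0)² = (-317)² = 100489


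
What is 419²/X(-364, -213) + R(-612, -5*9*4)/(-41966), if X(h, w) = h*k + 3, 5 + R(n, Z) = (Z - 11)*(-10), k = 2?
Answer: -7368974051/30425350 ≈ -242.20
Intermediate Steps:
R(n, Z) = 105 - 10*Z (R(n, Z) = -5 + (Z - 11)*(-10) = -5 + (-11 + Z)*(-10) = -5 + (110 - 10*Z) = 105 - 10*Z)
X(h, w) = 3 + 2*h (X(h, w) = h*2 + 3 = 2*h + 3 = 3 + 2*h)
419²/X(-364, -213) + R(-612, -5*9*4)/(-41966) = 419²/(3 + 2*(-364)) + (105 - 10*(-5*9)*4)/(-41966) = 175561/(3 - 728) + (105 - (-450)*4)*(-1/41966) = 175561/(-725) + (105 - 10*(-180))*(-1/41966) = 175561*(-1/725) + (105 + 1800)*(-1/41966) = -175561/725 + 1905*(-1/41966) = -175561/725 - 1905/41966 = -7368974051/30425350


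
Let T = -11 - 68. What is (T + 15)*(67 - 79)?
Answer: 768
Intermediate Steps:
T = -79
(T + 15)*(67 - 79) = (-79 + 15)*(67 - 79) = -64*(-12) = 768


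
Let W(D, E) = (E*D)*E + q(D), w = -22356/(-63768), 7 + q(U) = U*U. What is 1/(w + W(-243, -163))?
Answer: -5314/33994851787 ≈ -1.5632e-7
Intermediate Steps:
q(U) = -7 + U² (q(U) = -7 + U*U = -7 + U²)
w = 1863/5314 (w = -22356*(-1/63768) = 1863/5314 ≈ 0.35058)
W(D, E) = -7 + D² + D*E² (W(D, E) = (E*D)*E + (-7 + D²) = (D*E)*E + (-7 + D²) = D*E² + (-7 + D²) = -7 + D² + D*E²)
1/(w + W(-243, -163)) = 1/(1863/5314 + (-7 + (-243)² - 243*(-163)²)) = 1/(1863/5314 + (-7 + 59049 - 243*26569)) = 1/(1863/5314 + (-7 + 59049 - 6456267)) = 1/(1863/5314 - 6397225) = 1/(-33994851787/5314) = -5314/33994851787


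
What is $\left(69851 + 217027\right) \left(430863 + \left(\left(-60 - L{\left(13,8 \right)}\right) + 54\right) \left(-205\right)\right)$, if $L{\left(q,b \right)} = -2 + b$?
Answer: $124310835594$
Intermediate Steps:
$\left(69851 + 217027\right) \left(430863 + \left(\left(-60 - L{\left(13,8 \right)}\right) + 54\right) \left(-205\right)\right) = \left(69851 + 217027\right) \left(430863 + \left(\left(-60 - \left(-2 + 8\right)\right) + 54\right) \left(-205\right)\right) = 286878 \left(430863 + \left(\left(-60 - 6\right) + 54\right) \left(-205\right)\right) = 286878 \left(430863 + \left(-66 + 54\right) \left(-205\right)\right) = 286878 \left(430863 - -2460\right) = 286878 \left(430863 + 2460\right) = 286878 \cdot 433323 = 124310835594$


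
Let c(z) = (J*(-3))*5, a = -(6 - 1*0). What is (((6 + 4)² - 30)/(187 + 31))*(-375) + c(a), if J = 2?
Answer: -16395/109 ≈ -150.41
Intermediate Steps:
a = -6 (a = -(6 + 0) = -1*6 = -6)
c(z) = -30 (c(z) = (2*(-3))*5 = -6*5 = -30)
(((6 + 4)² - 30)/(187 + 31))*(-375) + c(a) = (((6 + 4)² - 30)/(187 + 31))*(-375) - 30 = ((10² - 30)/218)*(-375) - 30 = ((100 - 30)*(1/218))*(-375) - 30 = (70*(1/218))*(-375) - 30 = (35/109)*(-375) - 30 = -13125/109 - 30 = -16395/109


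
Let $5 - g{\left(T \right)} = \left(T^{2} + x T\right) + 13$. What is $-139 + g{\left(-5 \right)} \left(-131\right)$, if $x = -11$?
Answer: $11389$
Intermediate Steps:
$g{\left(T \right)} = -8 - T^{2} + 11 T$ ($g{\left(T \right)} = 5 - \left(\left(T^{2} - 11 T\right) + 13\right) = 5 - \left(13 + T^{2} - 11 T\right) = -8 - T^{2} + 11 T$)
$-139 + g{\left(-5 \right)} \left(-131\right) = -139 + \left(-8 - \left(-5\right)^{2} + 11 \left(-5\right)\right) \left(-131\right) = -139 + \left(-8 - 25 - 55\right) \left(-131\right) = -139 - -11528 = -139 + 11528 = 11389$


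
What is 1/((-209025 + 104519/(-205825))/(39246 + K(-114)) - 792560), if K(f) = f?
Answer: -2013585975/1595898456014786 ≈ -1.2617e-6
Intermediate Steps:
1/((-209025 + 104519/(-205825))/(39246 + K(-114)) - 792560) = 1/((-209025 + 104519/(-205825))/(39246 - 114) - 792560) = 1/((-209025 + 104519*(-1/205825))/39132 - 792560) = 1/((-209025 - 104519/205825)*(1/39132) - 792560) = 1/(-43022675144/205825*1/39132 - 792560) = 1/(-10755668786/2013585975 - 792560) = 1/(-1595898456014786/2013585975) = -2013585975/1595898456014786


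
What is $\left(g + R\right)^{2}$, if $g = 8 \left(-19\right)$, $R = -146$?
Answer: $88804$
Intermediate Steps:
$g = -152$
$\left(g + R\right)^{2} = \left(-152 - 146\right)^{2} = \left(-298\right)^{2} = 88804$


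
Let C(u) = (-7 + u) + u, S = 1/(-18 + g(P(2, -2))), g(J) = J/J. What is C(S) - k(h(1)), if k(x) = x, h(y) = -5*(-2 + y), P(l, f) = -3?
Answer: -206/17 ≈ -12.118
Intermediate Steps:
g(J) = 1
h(y) = 10 - 5*y
S = -1/17 (S = 1/(-18 + 1) = 1/(-17) = -1/17 ≈ -0.058824)
C(u) = -7 + 2*u
C(S) - k(h(1)) = (-7 + 2*(-1/17)) - (10 - 5*1) = (-7 - 2/17) - (10 - 5) = -121/17 - 1*5 = -121/17 - 5 = -206/17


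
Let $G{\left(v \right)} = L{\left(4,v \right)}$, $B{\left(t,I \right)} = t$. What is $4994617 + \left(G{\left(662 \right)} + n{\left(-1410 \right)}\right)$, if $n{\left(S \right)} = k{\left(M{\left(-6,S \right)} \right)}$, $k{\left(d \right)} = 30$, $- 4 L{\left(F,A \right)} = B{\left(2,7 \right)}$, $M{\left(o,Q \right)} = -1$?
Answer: $\frac{9989293}{2} \approx 4.9946 \cdot 10^{6}$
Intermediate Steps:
$L{\left(F,A \right)} = - \frac{1}{2}$ ($L{\left(F,A \right)} = \left(- \frac{1}{4}\right) 2 = - \frac{1}{2}$)
$G{\left(v \right)} = - \frac{1}{2}$
$n{\left(S \right)} = 30$
$4994617 + \left(G{\left(662 \right)} + n{\left(-1410 \right)}\right) = 4994617 + \left(- \frac{1}{2} + 30\right) = 4994617 + \frac{59}{2} = \frac{9989293}{2}$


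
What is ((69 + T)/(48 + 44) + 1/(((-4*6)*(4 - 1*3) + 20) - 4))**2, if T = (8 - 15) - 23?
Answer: 3025/33856 ≈ 0.089349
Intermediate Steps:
T = -30 (T = -7 - 23 = -30)
((69 + T)/(48 + 44) + 1/(((-4*6)*(4 - 1*3) + 20) - 4))**2 = ((69 - 30)/(48 + 44) + 1/(((-4*6)*(4 - 1*3) + 20) - 4))**2 = (39/92 + 1/((-24*(4 - 3) + 20) - 4))**2 = (39*(1/92) + 1/((-24*1 + 20) - 4))**2 = (39/92 + 1/((-24 + 20) - 4))**2 = (39/92 + 1/(-4 - 4))**2 = (39/92 + 1/(-8))**2 = (39/92 - 1/8)**2 = (55/184)**2 = 3025/33856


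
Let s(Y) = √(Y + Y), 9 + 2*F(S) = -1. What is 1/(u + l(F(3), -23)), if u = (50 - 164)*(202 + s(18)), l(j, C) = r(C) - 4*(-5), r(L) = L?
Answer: -1/23715 ≈ -4.2167e-5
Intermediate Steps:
F(S) = -5 (F(S) = -9/2 + (½)*(-1) = -9/2 - ½ = -5)
l(j, C) = 20 + C (l(j, C) = C - 4*(-5) = C + 20 = 20 + C)
s(Y) = √2*√Y (s(Y) = √(2*Y) = √2*√Y)
u = -23712 (u = (50 - 164)*(202 + √2*√18) = -114*(202 + √2*(3*√2)) = -114*(202 + 6) = -114*208 = -23712)
1/(u + l(F(3), -23)) = 1/(-23712 + (20 - 23)) = 1/(-23712 - 3) = 1/(-23715) = -1/23715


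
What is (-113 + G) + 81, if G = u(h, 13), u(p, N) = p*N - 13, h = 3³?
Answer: 306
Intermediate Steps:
h = 27
u(p, N) = -13 + N*p (u(p, N) = N*p - 13 = -13 + N*p)
G = 338 (G = -13 + 13*27 = -13 + 351 = 338)
(-113 + G) + 81 = (-113 + 338) + 81 = 225 + 81 = 306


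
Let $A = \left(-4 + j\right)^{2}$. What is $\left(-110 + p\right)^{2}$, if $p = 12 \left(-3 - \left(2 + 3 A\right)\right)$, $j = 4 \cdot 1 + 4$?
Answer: $556516$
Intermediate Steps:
$j = 8$ ($j = 4 + 4 = 8$)
$A = 16$ ($A = \left(-4 + 8\right)^{2} = 4^{2} = 16$)
$p = -636$ ($p = 12 \left(-3 - 50\right) = 12 \left(-53\right) = -636$)
$\left(-110 + p\right)^{2} = \left(-110 - 636\right)^{2} = \left(-746\right)^{2} = 556516$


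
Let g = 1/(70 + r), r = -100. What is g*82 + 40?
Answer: 559/15 ≈ 37.267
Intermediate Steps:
g = -1/30 (g = 1/(70 - 100) = 1/(-30) = -1/30 ≈ -0.033333)
g*82 + 40 = -1/30*82 + 40 = -41/15 + 40 = 559/15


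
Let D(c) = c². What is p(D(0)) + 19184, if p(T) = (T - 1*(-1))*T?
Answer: 19184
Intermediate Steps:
p(T) = T*(1 + T) (p(T) = (T + 1)*T = (1 + T)*T = T*(1 + T))
p(D(0)) + 19184 = 0²*(1 + 0²) + 19184 = 0*(1 + 0) + 19184 = 0*1 + 19184 = 0 + 19184 = 19184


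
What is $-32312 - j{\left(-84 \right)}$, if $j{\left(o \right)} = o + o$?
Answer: $-32144$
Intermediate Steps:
$j{\left(o \right)} = 2 o$
$-32312 - j{\left(-84 \right)} = -32312 - 2 \left(-84\right) = -32312 - -168 = -32312 + 168 = -32144$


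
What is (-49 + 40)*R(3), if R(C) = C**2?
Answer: -81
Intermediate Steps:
(-49 + 40)*R(3) = (-49 + 40)*3**2 = -9*9 = -81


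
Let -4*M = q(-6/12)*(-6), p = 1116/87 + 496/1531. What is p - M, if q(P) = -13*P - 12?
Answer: 3800831/177596 ≈ 21.402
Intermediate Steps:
q(P) = -12 - 13*P
p = 583916/44399 (p = 1116*(1/87) + 496*(1/1531) = 372/29 + 496/1531 = 583916/44399 ≈ 13.152)
M = -33/4 (M = -(-12 - (-78)/12)*(-6)/4 = -(-12 - 13*(-1/2))*(-6)/4 = -(-12 + 13/2)*(-6)/4 = -(-11)*(-6)/8 = -1/4*33 = -33/4 ≈ -8.2500)
p - M = 583916/44399 - 1*(-33/4) = 583916/44399 + 33/4 = 3800831/177596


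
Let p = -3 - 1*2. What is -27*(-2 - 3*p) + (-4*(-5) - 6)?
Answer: -337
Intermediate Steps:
p = -5 (p = -3 - 2 = -5)
-27*(-2 - 3*p) + (-4*(-5) - 6) = -27*(-2 - 3*(-5)) + (-4*(-5) - 6) = -27*(-2 + 15) + (20 - 6) = -27*13 + 14 = -351 + 14 = -337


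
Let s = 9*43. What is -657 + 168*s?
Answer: 64359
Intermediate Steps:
s = 387
-657 + 168*s = -657 + 168*387 = -657 + 65016 = 64359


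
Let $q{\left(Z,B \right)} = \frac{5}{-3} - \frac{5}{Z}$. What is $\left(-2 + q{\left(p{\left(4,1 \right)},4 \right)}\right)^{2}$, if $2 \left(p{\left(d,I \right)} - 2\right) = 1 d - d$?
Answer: $\frac{1369}{36} \approx 38.028$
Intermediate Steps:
$p{\left(d,I \right)} = 2$ ($p{\left(d,I \right)} = 2 + \frac{1 d - d}{2} = 2 + \frac{d - d}{2} = 2 + \frac{1}{2} \cdot 0 = 2 + 0 = 2$)
$q{\left(Z,B \right)} = - \frac{5}{3} - \frac{5}{Z}$ ($q{\left(Z,B \right)} = 5 \left(- \frac{1}{3}\right) - \frac{5}{Z} = - \frac{5}{3} - \frac{5}{Z}$)
$\left(-2 + q{\left(p{\left(4,1 \right)},4 \right)}\right)^{2} = \left(-2 - \left(\frac{5}{3} + \frac{5}{2}\right)\right)^{2} = \left(-2 - \frac{25}{6}\right)^{2} = \left(- \frac{37}{6}\right)^{2} = \frac{1369}{36}$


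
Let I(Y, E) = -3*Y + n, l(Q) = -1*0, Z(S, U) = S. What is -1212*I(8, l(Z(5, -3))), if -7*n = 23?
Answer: 231492/7 ≈ 33070.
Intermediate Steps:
n = -23/7 (n = -⅐*23 = -23/7 ≈ -3.2857)
l(Q) = 0
I(Y, E) = -23/7 - 3*Y (I(Y, E) = -3*Y - 23/7 = -23/7 - 3*Y)
-1212*I(8, l(Z(5, -3))) = -1212*(-23/7 - 3*8) = -1212*(-23/7 - 24) = -1212*(-191/7) = 231492/7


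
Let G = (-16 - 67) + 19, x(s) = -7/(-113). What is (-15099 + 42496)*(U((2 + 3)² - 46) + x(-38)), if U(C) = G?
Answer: -197943325/113 ≈ -1.7517e+6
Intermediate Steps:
x(s) = 7/113 (x(s) = -7*(-1/113) = 7/113)
G = -64 (G = -83 + 19 = -64)
U(C) = -64
(-15099 + 42496)*(U((2 + 3)² - 46) + x(-38)) = (-15099 + 42496)*(-64 + 7/113) = 27397*(-7225/113) = -197943325/113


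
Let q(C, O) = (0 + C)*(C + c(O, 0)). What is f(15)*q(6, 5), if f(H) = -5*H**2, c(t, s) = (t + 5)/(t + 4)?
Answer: -48000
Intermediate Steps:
c(t, s) = (5 + t)/(4 + t)
q(C, O) = C*(C + (5 + O)/(4 + O)) (q(C, O) = (0 + C)*(C + (5 + O)/(4 + O)) = C*(C + (5 + O)/(4 + O)))
f(15)*q(6, 5) = (-5*15**2)*(6*(5 + 5 + 6*(4 + 5))/(4 + 5)) = (-5*225)*(6*(5 + 5 + 6*9)/9) = -6750*(5 + 5 + 54)/9 = -6750*64/9 = -1125*128/3 = -48000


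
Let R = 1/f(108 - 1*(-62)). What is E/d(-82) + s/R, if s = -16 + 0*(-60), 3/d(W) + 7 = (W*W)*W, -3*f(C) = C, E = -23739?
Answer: 13089093845/3 ≈ 4.3630e+9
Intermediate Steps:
f(C) = -C/3
d(W) = 3/(-7 + W**3) (d(W) = 3/(-7 + (W*W)*W) = 3/(-7 + W**2*W) = 3/(-7 + W**3))
R = -3/170 (R = 1/(-(108 - 1*(-62))/3) = 1/(-(108 + 62)/3) = 1/(-1/3*170) = 1/(-170/3) = -3/170 ≈ -0.017647)
s = -16 (s = -16 + 0 = -16)
E/d(-82) + s/R = -23739/(3/(-7 + (-82)**3)) - 16/(-3/170) = -23739/(3/(-7 - 551368)) - 16*(-170/3) = -23739/(3/(-551375)) + 2720/3 = -23739/(3*(-1/551375)) + 2720/3 = -23739/(-3/551375) + 2720/3 = -23739*(-551375/3) + 2720/3 = 4363030375 + 2720/3 = 13089093845/3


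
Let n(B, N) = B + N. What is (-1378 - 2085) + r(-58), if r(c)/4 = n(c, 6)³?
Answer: -565895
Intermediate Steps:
r(c) = 4*(6 + c)³ (r(c) = 4*(c + 6)³ = 4*(6 + c)³)
(-1378 - 2085) + r(-58) = (-1378 - 2085) + 4*(6 - 58)³ = -3463 + 4*(-52)³ = -3463 + 4*(-140608) = -3463 - 562432 = -565895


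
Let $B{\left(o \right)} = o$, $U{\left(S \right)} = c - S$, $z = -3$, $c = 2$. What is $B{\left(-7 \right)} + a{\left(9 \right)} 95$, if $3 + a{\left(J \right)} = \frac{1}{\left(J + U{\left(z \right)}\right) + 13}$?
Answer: $- \frac{7789}{27} \approx -288.48$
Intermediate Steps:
$U{\left(S \right)} = 2 - S$
$a{\left(J \right)} = -3 + \frac{1}{18 + J}$ ($a{\left(J \right)} = -3 + \frac{1}{\left(J + \left(2 - -3\right)\right) + 13} = -3 + \frac{1}{\left(J + \left(2 + 3\right)\right) + 13} = -3 + \frac{1}{\left(J + 5\right) + 13} = -3 + \frac{1}{\left(5 + J\right) + 13} = -3 + \frac{1}{18 + J}$)
$B{\left(-7 \right)} + a{\left(9 \right)} 95 = -7 + \frac{-53 - 27}{18 + 9} \cdot 95 = -7 + \frac{-53 - 27}{27} \cdot 95 = -7 + \frac{1}{27} \left(-80\right) 95 = -7 - \frac{7600}{27} = - \frac{7789}{27}$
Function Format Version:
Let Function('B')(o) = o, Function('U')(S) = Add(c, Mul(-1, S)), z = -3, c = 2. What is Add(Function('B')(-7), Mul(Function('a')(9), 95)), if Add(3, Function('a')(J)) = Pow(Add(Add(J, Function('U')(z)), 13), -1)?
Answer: Rational(-7789, 27) ≈ -288.48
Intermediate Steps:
Function('U')(S) = Add(2, Mul(-1, S))
Function('a')(J) = Add(-3, Pow(Add(18, J), -1)) (Function('a')(J) = Add(-3, Pow(Add(Add(J, Add(2, Mul(-1, -3))), 13), -1)) = Add(-3, Pow(Add(Add(J, Add(2, 3)), 13), -1)) = Add(-3, Pow(Add(Add(J, 5), 13), -1)) = Add(-3, Pow(Add(Add(5, J), 13), -1)) = Add(-3, Pow(Add(18, J), -1)))
Add(Function('B')(-7), Mul(Function('a')(9), 95)) = Add(-7, Mul(Mul(Pow(Add(18, 9), -1), Add(-53, Mul(-3, 9))), 95)) = Add(-7, Mul(Mul(Pow(27, -1), Add(-53, -27)), 95)) = Add(-7, Mul(Mul(Rational(1, 27), -80), 95)) = Add(-7, Mul(Rational(-80, 27), 95)) = Add(-7, Rational(-7600, 27)) = Rational(-7789, 27)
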